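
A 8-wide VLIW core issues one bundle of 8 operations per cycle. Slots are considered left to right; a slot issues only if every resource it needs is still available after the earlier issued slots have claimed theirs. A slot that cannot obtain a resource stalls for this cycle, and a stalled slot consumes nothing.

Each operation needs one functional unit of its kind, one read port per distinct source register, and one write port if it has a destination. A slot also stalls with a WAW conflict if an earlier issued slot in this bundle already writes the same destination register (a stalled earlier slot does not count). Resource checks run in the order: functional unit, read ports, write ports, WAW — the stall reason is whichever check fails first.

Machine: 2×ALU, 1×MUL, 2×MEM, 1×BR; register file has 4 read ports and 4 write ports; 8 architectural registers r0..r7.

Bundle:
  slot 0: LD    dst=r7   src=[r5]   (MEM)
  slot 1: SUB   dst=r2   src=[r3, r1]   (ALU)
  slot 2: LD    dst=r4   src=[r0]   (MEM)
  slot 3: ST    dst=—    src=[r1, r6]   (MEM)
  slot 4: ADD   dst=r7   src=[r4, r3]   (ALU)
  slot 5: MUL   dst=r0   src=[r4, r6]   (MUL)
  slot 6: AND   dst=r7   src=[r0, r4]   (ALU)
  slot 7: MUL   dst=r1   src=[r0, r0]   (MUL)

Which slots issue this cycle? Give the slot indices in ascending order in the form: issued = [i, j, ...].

  0. MEM→r7 ⇒ go  {2A/1Mu/1Ld/1B | 3r 3w}
  1. ALU→r2 ⇒ go  {1A/1Mu/1Ld/1B | 1r 2w}
  2. MEM→r4 ⇒ go  {1A/1Mu/0Ld/1B | 0r 1w}
  3. MEM ⇒ no(FU)  {1A/1Mu/0Ld/1B | 0r 1w}
  4. ALU→r7 ⇒ no(RD_PORT)  {1A/1Mu/0Ld/1B | 0r 1w}
  5. MUL→r0 ⇒ no(RD_PORT)  {1A/1Mu/0Ld/1B | 0r 1w}
  6. ALU→r7 ⇒ no(RD_PORT)  {1A/1Mu/0Ld/1B | 0r 1w}
  7. MUL→r1 ⇒ no(RD_PORT)  {1A/1Mu/0Ld/1B | 0r 1w}

issued = [0, 1, 2]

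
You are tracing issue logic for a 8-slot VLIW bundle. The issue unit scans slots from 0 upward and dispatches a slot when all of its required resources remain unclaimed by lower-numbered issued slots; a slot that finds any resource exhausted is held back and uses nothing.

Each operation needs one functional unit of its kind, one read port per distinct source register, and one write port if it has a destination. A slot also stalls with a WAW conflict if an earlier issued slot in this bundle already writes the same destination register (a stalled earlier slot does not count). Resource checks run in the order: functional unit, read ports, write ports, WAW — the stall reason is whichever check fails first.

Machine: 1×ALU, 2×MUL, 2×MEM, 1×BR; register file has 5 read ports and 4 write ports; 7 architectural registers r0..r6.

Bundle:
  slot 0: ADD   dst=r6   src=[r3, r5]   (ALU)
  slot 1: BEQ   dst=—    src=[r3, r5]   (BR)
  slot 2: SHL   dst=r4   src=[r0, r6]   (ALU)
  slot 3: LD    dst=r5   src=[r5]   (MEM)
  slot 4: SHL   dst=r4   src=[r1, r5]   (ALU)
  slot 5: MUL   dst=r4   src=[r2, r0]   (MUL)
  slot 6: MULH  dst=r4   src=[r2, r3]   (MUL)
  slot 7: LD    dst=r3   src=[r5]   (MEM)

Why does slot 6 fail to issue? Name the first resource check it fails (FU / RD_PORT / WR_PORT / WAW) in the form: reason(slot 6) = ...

reason(slot 6) = RD_PORT

#0 ALU src=r3,r5 dispatched  <A:0 Mu:2 Ld:2 B:1 rd:3 wr:3>
#1 BR src=r3,r5 dispatched  <A:0 Mu:2 Ld:2 B:0 rd:1 wr:3>
#2 ALU src=r0,r6 held:FU  <A:0 Mu:2 Ld:2 B:0 rd:1 wr:3>
#3 MEM src=r5 dispatched  <A:0 Mu:2 Ld:1 B:0 rd:0 wr:2>
#4 ALU src=r1,r5 held:FU  <A:0 Mu:2 Ld:1 B:0 rd:0 wr:2>
#5 MUL src=r2,r0 held:RD_PORT  <A:0 Mu:2 Ld:1 B:0 rd:0 wr:2>
#6 MUL src=r2,r3 held:RD_PORT  <A:0 Mu:2 Ld:1 B:0 rd:0 wr:2>
#7 MEM src=r5 held:RD_PORT  <A:0 Mu:2 Ld:1 B:0 rd:0 wr:2>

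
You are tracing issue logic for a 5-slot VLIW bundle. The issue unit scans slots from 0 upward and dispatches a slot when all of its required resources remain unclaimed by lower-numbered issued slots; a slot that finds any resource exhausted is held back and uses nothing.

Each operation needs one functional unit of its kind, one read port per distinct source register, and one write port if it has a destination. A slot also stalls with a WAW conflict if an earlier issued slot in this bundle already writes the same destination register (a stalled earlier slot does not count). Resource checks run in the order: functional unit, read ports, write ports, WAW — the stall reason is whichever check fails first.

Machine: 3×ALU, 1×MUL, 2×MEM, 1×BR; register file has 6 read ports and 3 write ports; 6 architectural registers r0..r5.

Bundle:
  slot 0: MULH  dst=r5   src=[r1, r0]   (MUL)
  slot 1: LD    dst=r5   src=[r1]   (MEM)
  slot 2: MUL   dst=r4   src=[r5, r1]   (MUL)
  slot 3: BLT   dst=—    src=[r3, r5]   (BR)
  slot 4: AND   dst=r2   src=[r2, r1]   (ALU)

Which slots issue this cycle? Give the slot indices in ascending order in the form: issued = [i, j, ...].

issued = [0, 3, 4]

(0) want 1×MUL +2rd +1wr — yes → AL3|MU0|ME2|BR1|rd4|wr2
(1) want 1×MEM +1rd +1wr — WAW → AL3|MU0|ME2|BR1|rd4|wr2
(2) want 1×MUL +2rd +1wr — FU → AL3|MU0|ME2|BR1|rd4|wr2
(3) want 1×BR +2rd +0wr — yes → AL3|MU0|ME2|BR0|rd2|wr2
(4) want 1×ALU +2rd +1wr — yes → AL2|MU0|ME2|BR0|rd0|wr1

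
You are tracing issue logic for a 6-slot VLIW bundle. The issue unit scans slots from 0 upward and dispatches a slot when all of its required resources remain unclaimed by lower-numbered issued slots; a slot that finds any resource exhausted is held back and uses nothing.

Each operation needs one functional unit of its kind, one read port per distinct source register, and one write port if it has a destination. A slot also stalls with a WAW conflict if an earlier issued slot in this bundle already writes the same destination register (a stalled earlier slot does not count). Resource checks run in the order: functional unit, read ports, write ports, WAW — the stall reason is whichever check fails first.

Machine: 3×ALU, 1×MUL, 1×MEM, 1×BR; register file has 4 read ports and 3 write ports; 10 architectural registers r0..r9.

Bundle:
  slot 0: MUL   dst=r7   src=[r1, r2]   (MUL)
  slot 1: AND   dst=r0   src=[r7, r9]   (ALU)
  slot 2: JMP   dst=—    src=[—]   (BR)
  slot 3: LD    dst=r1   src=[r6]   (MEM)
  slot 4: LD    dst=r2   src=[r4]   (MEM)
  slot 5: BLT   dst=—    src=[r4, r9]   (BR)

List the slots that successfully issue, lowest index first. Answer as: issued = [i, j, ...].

issued = [0, 1, 2]

#0 MUL src=r1,r2 dispatched  <A:3 Mu:0 Ld:1 B:1 rd:2 wr:2>
#1 ALU src=r7,r9 dispatched  <A:2 Mu:0 Ld:1 B:1 rd:0 wr:1>
#2 BR src=- dispatched  <A:2 Mu:0 Ld:1 B:0 rd:0 wr:1>
#3 MEM src=r6 held:RD_PORT  <A:2 Mu:0 Ld:1 B:0 rd:0 wr:1>
#4 MEM src=r4 held:RD_PORT  <A:2 Mu:0 Ld:1 B:0 rd:0 wr:1>
#5 BR src=r4,r9 held:FU  <A:2 Mu:0 Ld:1 B:0 rd:0 wr:1>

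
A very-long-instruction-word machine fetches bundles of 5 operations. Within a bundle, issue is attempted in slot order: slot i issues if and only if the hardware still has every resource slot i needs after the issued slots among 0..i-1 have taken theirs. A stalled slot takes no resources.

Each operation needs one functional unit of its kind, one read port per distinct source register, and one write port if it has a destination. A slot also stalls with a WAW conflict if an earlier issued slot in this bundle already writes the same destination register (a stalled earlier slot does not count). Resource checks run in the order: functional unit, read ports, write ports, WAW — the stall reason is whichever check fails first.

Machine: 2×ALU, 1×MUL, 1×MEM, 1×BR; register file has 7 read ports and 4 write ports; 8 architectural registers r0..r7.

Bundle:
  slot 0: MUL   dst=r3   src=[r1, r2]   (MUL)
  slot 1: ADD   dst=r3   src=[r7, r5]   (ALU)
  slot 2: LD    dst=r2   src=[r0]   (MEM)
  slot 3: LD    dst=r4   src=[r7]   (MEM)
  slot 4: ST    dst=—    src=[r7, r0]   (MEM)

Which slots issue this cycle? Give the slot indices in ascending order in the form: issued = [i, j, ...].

issued = [0, 2]

#0 MUL src=r1,r2 dispatched  <A:2 Mu:0 Ld:1 B:1 rd:5 wr:3>
#1 ALU src=r7,r5 held:WAW  <A:2 Mu:0 Ld:1 B:1 rd:5 wr:3>
#2 MEM src=r0 dispatched  <A:2 Mu:0 Ld:0 B:1 rd:4 wr:2>
#3 MEM src=r7 held:FU  <A:2 Mu:0 Ld:0 B:1 rd:4 wr:2>
#4 MEM src=r7,r0 held:FU  <A:2 Mu:0 Ld:0 B:1 rd:4 wr:2>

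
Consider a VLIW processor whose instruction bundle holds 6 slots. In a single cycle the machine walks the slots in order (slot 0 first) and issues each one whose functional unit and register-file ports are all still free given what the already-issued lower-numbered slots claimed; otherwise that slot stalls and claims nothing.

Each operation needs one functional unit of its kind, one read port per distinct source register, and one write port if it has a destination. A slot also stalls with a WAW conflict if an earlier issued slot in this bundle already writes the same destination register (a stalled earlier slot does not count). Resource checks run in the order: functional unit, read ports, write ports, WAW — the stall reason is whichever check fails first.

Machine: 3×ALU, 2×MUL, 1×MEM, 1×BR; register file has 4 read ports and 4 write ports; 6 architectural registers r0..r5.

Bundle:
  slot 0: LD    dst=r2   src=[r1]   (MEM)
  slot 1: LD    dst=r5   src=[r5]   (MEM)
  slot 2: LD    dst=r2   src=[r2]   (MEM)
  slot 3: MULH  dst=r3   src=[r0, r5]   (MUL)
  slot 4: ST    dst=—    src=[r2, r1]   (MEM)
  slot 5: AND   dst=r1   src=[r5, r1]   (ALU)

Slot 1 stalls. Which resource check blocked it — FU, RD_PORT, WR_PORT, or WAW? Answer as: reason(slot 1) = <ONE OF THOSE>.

slot 0 (MEM): ISSUE — free A3,Mu2,Ld0,B1 rp3 wp3
slot 1 (MEM): stall FU — free A3,Mu2,Ld0,B1 rp3 wp3
slot 2 (MEM): stall FU — free A3,Mu2,Ld0,B1 rp3 wp3
slot 3 (MUL): ISSUE — free A3,Mu1,Ld0,B1 rp1 wp2
slot 4 (MEM): stall FU — free A3,Mu1,Ld0,B1 rp1 wp2
slot 5 (ALU): stall RD_PORT — free A3,Mu1,Ld0,B1 rp1 wp2

reason(slot 1) = FU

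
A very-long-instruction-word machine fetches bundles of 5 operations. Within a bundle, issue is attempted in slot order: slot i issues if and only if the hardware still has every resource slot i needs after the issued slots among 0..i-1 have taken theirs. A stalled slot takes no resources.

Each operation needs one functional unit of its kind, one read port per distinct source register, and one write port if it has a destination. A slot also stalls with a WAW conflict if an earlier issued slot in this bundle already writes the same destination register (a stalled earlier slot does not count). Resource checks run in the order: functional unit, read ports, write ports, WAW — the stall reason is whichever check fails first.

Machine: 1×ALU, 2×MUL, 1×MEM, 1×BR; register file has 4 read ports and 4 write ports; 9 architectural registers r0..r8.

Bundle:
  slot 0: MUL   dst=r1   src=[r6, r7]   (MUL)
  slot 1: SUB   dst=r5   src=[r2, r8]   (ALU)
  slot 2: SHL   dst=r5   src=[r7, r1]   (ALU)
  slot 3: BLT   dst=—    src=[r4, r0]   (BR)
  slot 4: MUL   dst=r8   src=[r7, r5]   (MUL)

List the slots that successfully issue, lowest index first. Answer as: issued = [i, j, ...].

issued = [0, 1]

#0 MUL src=r6,r7 dispatched  <A:1 Mu:1 Ld:1 B:1 rd:2 wr:3>
#1 ALU src=r2,r8 dispatched  <A:0 Mu:1 Ld:1 B:1 rd:0 wr:2>
#2 ALU src=r7,r1 held:FU  <A:0 Mu:1 Ld:1 B:1 rd:0 wr:2>
#3 BR src=r4,r0 held:RD_PORT  <A:0 Mu:1 Ld:1 B:1 rd:0 wr:2>
#4 MUL src=r7,r5 held:RD_PORT  <A:0 Mu:1 Ld:1 B:1 rd:0 wr:2>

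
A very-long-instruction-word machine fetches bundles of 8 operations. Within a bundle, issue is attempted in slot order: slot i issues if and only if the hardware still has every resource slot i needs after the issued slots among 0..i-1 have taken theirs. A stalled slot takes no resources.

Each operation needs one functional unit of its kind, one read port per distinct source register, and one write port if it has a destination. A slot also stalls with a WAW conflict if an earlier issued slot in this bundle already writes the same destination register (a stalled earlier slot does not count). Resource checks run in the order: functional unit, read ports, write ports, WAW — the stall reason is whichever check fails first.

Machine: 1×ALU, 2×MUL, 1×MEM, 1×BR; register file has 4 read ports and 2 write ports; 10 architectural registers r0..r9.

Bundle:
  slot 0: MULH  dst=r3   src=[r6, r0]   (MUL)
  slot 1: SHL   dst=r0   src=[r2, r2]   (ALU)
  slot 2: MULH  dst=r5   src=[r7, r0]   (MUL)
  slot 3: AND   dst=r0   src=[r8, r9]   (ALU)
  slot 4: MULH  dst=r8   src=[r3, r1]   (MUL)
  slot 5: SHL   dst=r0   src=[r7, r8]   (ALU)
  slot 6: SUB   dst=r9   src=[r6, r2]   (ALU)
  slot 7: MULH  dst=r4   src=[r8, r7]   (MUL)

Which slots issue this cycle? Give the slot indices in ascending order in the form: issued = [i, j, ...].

issued = [0, 1]

(0) want 1×MUL +2rd +1wr — yes → AL1|MU1|ME1|BR1|rd2|wr1
(1) want 1×ALU +1rd +1wr — yes → AL0|MU1|ME1|BR1|rd1|wr0
(2) want 1×MUL +2rd +1wr — RD_PORT → AL0|MU1|ME1|BR1|rd1|wr0
(3) want 1×ALU +2rd +1wr — FU → AL0|MU1|ME1|BR1|rd1|wr0
(4) want 1×MUL +2rd +1wr — RD_PORT → AL0|MU1|ME1|BR1|rd1|wr0
(5) want 1×ALU +2rd +1wr — FU → AL0|MU1|ME1|BR1|rd1|wr0
(6) want 1×ALU +2rd +1wr — FU → AL0|MU1|ME1|BR1|rd1|wr0
(7) want 1×MUL +2rd +1wr — RD_PORT → AL0|MU1|ME1|BR1|rd1|wr0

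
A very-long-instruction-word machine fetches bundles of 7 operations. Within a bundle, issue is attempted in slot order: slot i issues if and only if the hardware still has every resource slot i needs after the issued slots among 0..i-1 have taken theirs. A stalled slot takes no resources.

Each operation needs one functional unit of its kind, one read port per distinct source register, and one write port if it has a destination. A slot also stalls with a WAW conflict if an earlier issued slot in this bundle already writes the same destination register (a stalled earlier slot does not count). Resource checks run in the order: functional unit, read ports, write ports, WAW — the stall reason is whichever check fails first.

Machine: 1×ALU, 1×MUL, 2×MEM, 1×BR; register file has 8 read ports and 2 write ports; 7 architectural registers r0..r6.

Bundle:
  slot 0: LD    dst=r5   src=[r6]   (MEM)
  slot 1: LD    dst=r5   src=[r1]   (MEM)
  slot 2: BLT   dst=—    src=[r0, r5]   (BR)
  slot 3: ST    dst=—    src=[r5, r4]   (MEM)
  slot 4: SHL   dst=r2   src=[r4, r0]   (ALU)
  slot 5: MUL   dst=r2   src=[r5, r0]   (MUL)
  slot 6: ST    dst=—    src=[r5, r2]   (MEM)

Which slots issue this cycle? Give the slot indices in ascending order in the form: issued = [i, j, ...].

issued = [0, 2, 3, 4]

  0. MEM→r5 ⇒ go  {1A/1Mu/1Ld/1B | 7r 1w}
  1. MEM→r5 ⇒ no(WAW)  {1A/1Mu/1Ld/1B | 7r 1w}
  2. BR ⇒ go  {1A/1Mu/1Ld/0B | 5r 1w}
  3. MEM ⇒ go  {1A/1Mu/0Ld/0B | 3r 1w}
  4. ALU→r2 ⇒ go  {0A/1Mu/0Ld/0B | 1r 0w}
  5. MUL→r2 ⇒ no(RD_PORT)  {0A/1Mu/0Ld/0B | 1r 0w}
  6. MEM ⇒ no(FU)  {0A/1Mu/0Ld/0B | 1r 0w}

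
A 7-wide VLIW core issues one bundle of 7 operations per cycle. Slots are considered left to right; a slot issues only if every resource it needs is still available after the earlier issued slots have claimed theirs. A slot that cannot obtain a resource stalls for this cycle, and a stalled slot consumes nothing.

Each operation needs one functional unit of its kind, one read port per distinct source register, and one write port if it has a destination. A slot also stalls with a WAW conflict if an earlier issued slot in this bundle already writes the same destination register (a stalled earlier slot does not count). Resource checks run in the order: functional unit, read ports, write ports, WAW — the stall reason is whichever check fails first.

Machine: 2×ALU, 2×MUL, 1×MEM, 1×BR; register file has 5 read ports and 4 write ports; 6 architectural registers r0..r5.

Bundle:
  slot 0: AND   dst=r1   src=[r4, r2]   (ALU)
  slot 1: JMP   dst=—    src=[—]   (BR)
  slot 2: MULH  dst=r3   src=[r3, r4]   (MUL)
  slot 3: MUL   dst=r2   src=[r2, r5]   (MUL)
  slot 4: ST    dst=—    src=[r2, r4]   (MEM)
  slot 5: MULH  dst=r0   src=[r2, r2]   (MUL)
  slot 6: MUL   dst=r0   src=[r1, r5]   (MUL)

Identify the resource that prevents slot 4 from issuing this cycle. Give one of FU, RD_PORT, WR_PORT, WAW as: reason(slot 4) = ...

[0] ALU needs rd=2 wr=1: ok; after: ALU=1 MUL=2 MEM=1 BR=1, R=3, W=3
[1] BR needs rd=0 wr=0: ok; after: ALU=1 MUL=2 MEM=1 BR=0, R=3, W=3
[2] MUL needs rd=2 wr=1: ok; after: ALU=1 MUL=1 MEM=1 BR=0, R=1, W=2
[3] MUL needs rd=2 wr=1: RD_PORT; after: ALU=1 MUL=1 MEM=1 BR=0, R=1, W=2
[4] MEM needs rd=2 wr=0: RD_PORT; after: ALU=1 MUL=1 MEM=1 BR=0, R=1, W=2
[5] MUL needs rd=1 wr=1: ok; after: ALU=1 MUL=0 MEM=1 BR=0, R=0, W=1
[6] MUL needs rd=2 wr=1: FU; after: ALU=1 MUL=0 MEM=1 BR=0, R=0, W=1

reason(slot 4) = RD_PORT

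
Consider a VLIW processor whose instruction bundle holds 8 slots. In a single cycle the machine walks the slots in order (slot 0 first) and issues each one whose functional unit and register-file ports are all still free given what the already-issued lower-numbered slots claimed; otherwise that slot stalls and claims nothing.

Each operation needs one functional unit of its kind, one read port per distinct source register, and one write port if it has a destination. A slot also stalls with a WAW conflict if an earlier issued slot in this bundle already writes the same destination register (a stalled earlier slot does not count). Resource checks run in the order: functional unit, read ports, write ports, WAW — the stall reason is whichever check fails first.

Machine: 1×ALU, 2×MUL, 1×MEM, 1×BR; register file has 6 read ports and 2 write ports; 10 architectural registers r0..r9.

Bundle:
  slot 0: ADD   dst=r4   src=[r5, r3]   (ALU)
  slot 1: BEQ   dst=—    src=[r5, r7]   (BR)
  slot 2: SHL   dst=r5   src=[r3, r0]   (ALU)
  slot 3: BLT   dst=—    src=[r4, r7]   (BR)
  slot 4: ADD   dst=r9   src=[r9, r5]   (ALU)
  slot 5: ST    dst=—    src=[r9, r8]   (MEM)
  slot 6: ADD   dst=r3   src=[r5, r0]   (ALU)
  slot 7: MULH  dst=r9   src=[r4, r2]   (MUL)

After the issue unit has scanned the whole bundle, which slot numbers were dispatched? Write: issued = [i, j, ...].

  0. ALU→r4 ⇒ go  {0A/2Mu/1Ld/1B | 4r 1w}
  1. BR ⇒ go  {0A/2Mu/1Ld/0B | 2r 1w}
  2. ALU→r5 ⇒ no(FU)  {0A/2Mu/1Ld/0B | 2r 1w}
  3. BR ⇒ no(FU)  {0A/2Mu/1Ld/0B | 2r 1w}
  4. ALU→r9 ⇒ no(FU)  {0A/2Mu/1Ld/0B | 2r 1w}
  5. MEM ⇒ go  {0A/2Mu/0Ld/0B | 0r 1w}
  6. ALU→r3 ⇒ no(FU)  {0A/2Mu/0Ld/0B | 0r 1w}
  7. MUL→r9 ⇒ no(RD_PORT)  {0A/2Mu/0Ld/0B | 0r 1w}

issued = [0, 1, 5]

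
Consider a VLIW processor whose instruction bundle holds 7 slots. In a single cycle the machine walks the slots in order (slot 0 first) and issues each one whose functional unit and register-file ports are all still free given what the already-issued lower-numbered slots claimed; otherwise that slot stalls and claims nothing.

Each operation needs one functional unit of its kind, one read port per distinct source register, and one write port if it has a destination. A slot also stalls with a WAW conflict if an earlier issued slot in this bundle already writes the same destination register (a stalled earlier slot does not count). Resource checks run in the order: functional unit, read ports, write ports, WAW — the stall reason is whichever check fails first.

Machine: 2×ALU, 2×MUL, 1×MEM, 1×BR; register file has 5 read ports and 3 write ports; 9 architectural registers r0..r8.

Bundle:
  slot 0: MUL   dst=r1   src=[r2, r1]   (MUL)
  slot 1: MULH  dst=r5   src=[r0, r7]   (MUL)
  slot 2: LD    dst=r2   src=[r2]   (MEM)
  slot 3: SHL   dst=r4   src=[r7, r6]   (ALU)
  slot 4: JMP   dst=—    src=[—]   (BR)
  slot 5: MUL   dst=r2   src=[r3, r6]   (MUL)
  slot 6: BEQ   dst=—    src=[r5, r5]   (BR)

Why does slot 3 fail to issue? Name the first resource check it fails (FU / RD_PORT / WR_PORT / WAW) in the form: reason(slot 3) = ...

#0 MUL src=r2,r1 dispatched  <A:2 Mu:1 Ld:1 B:1 rd:3 wr:2>
#1 MUL src=r0,r7 dispatched  <A:2 Mu:0 Ld:1 B:1 rd:1 wr:1>
#2 MEM src=r2 dispatched  <A:2 Mu:0 Ld:0 B:1 rd:0 wr:0>
#3 ALU src=r7,r6 held:RD_PORT  <A:2 Mu:0 Ld:0 B:1 rd:0 wr:0>
#4 BR src=- dispatched  <A:2 Mu:0 Ld:0 B:0 rd:0 wr:0>
#5 MUL src=r3,r6 held:FU  <A:2 Mu:0 Ld:0 B:0 rd:0 wr:0>
#6 BR src=r5,r5 held:FU  <A:2 Mu:0 Ld:0 B:0 rd:0 wr:0>

reason(slot 3) = RD_PORT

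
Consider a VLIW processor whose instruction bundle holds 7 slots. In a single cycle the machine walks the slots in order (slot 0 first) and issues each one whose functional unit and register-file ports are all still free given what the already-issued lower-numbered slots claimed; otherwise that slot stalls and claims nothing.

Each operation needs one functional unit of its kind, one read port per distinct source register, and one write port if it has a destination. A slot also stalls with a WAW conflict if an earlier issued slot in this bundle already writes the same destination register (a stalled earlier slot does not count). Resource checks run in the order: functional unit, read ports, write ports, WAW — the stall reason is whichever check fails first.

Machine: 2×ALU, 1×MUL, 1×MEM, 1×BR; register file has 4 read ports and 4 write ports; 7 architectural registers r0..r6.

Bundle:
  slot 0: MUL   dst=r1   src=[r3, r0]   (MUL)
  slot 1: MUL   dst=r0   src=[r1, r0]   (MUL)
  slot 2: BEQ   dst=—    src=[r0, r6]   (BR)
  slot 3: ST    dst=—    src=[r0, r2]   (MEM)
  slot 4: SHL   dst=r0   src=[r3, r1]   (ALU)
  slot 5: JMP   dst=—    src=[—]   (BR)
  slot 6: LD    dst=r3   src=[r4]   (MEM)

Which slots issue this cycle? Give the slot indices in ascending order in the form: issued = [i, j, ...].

  0. MUL→r1 ⇒ go  {2A/0Mu/1Ld/1B | 2r 3w}
  1. MUL→r0 ⇒ no(FU)  {2A/0Mu/1Ld/1B | 2r 3w}
  2. BR ⇒ go  {2A/0Mu/1Ld/0B | 0r 3w}
  3. MEM ⇒ no(RD_PORT)  {2A/0Mu/1Ld/0B | 0r 3w}
  4. ALU→r0 ⇒ no(RD_PORT)  {2A/0Mu/1Ld/0B | 0r 3w}
  5. BR ⇒ no(FU)  {2A/0Mu/1Ld/0B | 0r 3w}
  6. MEM→r3 ⇒ no(RD_PORT)  {2A/0Mu/1Ld/0B | 0r 3w}

issued = [0, 2]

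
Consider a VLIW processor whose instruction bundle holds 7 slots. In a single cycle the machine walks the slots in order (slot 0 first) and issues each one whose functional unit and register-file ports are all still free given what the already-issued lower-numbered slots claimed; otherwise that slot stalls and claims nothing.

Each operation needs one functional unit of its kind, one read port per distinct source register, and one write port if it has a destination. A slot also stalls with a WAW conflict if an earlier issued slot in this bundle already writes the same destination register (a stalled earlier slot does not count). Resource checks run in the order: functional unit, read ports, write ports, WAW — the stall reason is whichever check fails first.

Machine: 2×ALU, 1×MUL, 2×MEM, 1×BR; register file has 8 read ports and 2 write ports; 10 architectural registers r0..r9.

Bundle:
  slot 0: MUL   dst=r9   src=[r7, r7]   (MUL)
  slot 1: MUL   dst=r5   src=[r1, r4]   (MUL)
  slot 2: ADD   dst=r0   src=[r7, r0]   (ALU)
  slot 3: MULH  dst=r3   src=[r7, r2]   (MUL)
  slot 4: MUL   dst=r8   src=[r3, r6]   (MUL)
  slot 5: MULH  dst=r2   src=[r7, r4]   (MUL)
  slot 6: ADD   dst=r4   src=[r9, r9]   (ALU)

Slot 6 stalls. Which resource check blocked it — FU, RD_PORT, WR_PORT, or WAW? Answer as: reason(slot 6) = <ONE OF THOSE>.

reason(slot 6) = WR_PORT

  0. MUL→r9 ⇒ go  {2A/0Mu/2Ld/1B | 7r 1w}
  1. MUL→r5 ⇒ no(FU)  {2A/0Mu/2Ld/1B | 7r 1w}
  2. ALU→r0 ⇒ go  {1A/0Mu/2Ld/1B | 5r 0w}
  3. MUL→r3 ⇒ no(FU)  {1A/0Mu/2Ld/1B | 5r 0w}
  4. MUL→r8 ⇒ no(FU)  {1A/0Mu/2Ld/1B | 5r 0w}
  5. MUL→r2 ⇒ no(FU)  {1A/0Mu/2Ld/1B | 5r 0w}
  6. ALU→r4 ⇒ no(WR_PORT)  {1A/0Mu/2Ld/1B | 5r 0w}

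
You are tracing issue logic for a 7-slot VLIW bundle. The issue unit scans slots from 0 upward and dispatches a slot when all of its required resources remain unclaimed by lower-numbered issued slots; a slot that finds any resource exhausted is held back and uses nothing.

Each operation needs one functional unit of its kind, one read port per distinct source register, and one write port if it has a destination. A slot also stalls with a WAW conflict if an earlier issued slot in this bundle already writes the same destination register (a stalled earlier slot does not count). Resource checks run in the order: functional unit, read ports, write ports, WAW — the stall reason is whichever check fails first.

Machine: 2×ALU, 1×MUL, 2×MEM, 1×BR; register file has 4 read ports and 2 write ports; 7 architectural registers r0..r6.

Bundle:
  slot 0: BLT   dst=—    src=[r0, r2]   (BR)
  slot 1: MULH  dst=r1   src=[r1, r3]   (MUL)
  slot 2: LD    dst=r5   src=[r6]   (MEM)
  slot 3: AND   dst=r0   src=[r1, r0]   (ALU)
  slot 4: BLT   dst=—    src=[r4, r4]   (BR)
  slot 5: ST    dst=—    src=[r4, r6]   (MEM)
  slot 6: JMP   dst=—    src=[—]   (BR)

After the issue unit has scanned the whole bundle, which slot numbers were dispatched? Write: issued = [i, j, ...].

slot 0 (BR): ISSUE — free A2,Mu1,Ld2,B0 rp2 wp2
slot 1 (MUL): ISSUE — free A2,Mu0,Ld2,B0 rp0 wp1
slot 2 (MEM): stall RD_PORT — free A2,Mu0,Ld2,B0 rp0 wp1
slot 3 (ALU): stall RD_PORT — free A2,Mu0,Ld2,B0 rp0 wp1
slot 4 (BR): stall FU — free A2,Mu0,Ld2,B0 rp0 wp1
slot 5 (MEM): stall RD_PORT — free A2,Mu0,Ld2,B0 rp0 wp1
slot 6 (BR): stall FU — free A2,Mu0,Ld2,B0 rp0 wp1

issued = [0, 1]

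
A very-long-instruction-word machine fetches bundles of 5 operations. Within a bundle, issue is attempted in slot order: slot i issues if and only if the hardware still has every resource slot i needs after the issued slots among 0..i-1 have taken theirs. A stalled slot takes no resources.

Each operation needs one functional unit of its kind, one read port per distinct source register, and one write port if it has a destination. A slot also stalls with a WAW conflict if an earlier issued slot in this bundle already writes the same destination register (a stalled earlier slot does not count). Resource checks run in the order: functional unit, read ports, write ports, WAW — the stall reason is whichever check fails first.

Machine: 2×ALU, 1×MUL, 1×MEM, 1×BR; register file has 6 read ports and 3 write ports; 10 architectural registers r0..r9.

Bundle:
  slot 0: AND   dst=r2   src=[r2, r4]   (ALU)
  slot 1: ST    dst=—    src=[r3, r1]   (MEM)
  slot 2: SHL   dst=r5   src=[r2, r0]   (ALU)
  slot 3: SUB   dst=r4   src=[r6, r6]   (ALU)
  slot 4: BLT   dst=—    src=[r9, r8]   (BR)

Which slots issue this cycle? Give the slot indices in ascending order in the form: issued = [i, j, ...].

slot 0 (ALU): ISSUE — free A1,Mu1,Ld1,B1 rp4 wp2
slot 1 (MEM): ISSUE — free A1,Mu1,Ld0,B1 rp2 wp2
slot 2 (ALU): ISSUE — free A0,Mu1,Ld0,B1 rp0 wp1
slot 3 (ALU): stall FU — free A0,Mu1,Ld0,B1 rp0 wp1
slot 4 (BR): stall RD_PORT — free A0,Mu1,Ld0,B1 rp0 wp1

issued = [0, 1, 2]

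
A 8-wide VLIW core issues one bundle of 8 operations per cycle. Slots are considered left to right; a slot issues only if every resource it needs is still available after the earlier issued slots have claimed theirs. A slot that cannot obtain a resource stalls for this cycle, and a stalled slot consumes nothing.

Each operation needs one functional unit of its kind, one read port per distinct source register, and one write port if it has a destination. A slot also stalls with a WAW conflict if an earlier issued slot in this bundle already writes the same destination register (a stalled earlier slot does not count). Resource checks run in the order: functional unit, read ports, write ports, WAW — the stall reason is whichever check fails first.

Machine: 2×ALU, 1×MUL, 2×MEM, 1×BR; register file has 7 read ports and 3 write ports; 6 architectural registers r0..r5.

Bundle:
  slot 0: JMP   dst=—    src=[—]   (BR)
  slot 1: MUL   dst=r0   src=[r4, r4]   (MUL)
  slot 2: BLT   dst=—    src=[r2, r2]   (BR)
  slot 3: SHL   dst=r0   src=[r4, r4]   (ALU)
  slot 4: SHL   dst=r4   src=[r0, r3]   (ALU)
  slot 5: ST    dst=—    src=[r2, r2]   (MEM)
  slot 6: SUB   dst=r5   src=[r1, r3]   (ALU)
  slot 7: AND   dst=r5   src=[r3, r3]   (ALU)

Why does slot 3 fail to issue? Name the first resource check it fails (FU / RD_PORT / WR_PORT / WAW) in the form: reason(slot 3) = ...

reason(slot 3) = WAW

#0 BR src=- dispatched  <A:2 Mu:1 Ld:2 B:0 rd:7 wr:3>
#1 MUL src=r4,r4 dispatched  <A:2 Mu:0 Ld:2 B:0 rd:6 wr:2>
#2 BR src=r2,r2 held:FU  <A:2 Mu:0 Ld:2 B:0 rd:6 wr:2>
#3 ALU src=r4,r4 held:WAW  <A:2 Mu:0 Ld:2 B:0 rd:6 wr:2>
#4 ALU src=r0,r3 dispatched  <A:1 Mu:0 Ld:2 B:0 rd:4 wr:1>
#5 MEM src=r2,r2 dispatched  <A:1 Mu:0 Ld:1 B:0 rd:3 wr:1>
#6 ALU src=r1,r3 dispatched  <A:0 Mu:0 Ld:1 B:0 rd:1 wr:0>
#7 ALU src=r3,r3 held:FU  <A:0 Mu:0 Ld:1 B:0 rd:1 wr:0>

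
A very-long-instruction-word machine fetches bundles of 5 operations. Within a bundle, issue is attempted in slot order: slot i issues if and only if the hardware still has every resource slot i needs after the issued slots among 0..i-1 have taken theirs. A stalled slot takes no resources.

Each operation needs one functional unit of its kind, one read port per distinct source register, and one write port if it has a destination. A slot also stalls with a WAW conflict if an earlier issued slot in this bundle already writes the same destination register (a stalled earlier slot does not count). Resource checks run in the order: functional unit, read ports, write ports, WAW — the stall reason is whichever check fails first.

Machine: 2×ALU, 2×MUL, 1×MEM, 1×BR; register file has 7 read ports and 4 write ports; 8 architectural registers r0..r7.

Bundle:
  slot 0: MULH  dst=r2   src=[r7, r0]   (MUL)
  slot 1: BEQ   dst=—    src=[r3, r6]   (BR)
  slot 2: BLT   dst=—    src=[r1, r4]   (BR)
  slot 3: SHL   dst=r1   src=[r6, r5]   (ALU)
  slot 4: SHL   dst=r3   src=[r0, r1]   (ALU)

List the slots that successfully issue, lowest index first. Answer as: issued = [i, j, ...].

slot 0 (MUL): ISSUE — free A2,Mu1,Ld1,B1 rp5 wp3
slot 1 (BR): ISSUE — free A2,Mu1,Ld1,B0 rp3 wp3
slot 2 (BR): stall FU — free A2,Mu1,Ld1,B0 rp3 wp3
slot 3 (ALU): ISSUE — free A1,Mu1,Ld1,B0 rp1 wp2
slot 4 (ALU): stall RD_PORT — free A1,Mu1,Ld1,B0 rp1 wp2

issued = [0, 1, 3]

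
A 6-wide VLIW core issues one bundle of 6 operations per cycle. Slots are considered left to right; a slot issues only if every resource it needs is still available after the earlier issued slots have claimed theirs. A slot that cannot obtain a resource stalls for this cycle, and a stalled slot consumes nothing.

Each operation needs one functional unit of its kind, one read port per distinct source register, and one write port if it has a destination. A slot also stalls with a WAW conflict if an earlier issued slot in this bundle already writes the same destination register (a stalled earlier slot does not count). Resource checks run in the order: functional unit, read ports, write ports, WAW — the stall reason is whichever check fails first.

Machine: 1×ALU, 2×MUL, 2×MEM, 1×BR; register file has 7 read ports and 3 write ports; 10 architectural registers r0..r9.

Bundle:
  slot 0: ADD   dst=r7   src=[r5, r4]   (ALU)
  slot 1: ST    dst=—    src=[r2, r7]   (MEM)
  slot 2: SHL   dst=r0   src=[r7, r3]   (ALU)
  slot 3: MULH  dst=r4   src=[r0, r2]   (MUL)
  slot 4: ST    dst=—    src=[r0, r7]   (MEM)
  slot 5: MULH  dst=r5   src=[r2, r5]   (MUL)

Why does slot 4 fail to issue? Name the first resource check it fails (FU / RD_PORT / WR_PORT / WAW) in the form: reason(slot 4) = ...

reason(slot 4) = RD_PORT

(0) want 1×ALU +2rd +1wr — yes → AL0|MU2|ME2|BR1|rd5|wr2
(1) want 1×MEM +2rd +0wr — yes → AL0|MU2|ME1|BR1|rd3|wr2
(2) want 1×ALU +2rd +1wr — FU → AL0|MU2|ME1|BR1|rd3|wr2
(3) want 1×MUL +2rd +1wr — yes → AL0|MU1|ME1|BR1|rd1|wr1
(4) want 1×MEM +2rd +0wr — RD_PORT → AL0|MU1|ME1|BR1|rd1|wr1
(5) want 1×MUL +2rd +1wr — RD_PORT → AL0|MU1|ME1|BR1|rd1|wr1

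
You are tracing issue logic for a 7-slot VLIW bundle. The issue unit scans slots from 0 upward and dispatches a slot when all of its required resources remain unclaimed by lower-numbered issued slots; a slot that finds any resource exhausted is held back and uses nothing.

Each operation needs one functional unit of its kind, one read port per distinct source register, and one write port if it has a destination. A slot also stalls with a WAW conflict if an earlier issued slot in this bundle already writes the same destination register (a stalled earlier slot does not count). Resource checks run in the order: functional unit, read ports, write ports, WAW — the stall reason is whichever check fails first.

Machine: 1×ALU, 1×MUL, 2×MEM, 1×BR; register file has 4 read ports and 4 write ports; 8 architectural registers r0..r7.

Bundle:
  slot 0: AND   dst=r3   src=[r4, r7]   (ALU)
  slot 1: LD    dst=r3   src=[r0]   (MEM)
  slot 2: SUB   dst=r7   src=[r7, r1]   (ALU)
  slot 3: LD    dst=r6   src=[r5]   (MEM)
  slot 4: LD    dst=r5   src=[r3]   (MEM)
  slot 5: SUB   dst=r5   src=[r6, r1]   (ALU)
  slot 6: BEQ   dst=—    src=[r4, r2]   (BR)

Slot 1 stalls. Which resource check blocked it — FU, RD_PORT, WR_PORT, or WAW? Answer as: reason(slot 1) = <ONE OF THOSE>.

reason(slot 1) = WAW

(0) want 1×ALU +2rd +1wr — yes → AL0|MU1|ME2|BR1|rd2|wr3
(1) want 1×MEM +1rd +1wr — WAW → AL0|MU1|ME2|BR1|rd2|wr3
(2) want 1×ALU +2rd +1wr — FU → AL0|MU1|ME2|BR1|rd2|wr3
(3) want 1×MEM +1rd +1wr — yes → AL0|MU1|ME1|BR1|rd1|wr2
(4) want 1×MEM +1rd +1wr — yes → AL0|MU1|ME0|BR1|rd0|wr1
(5) want 1×ALU +2rd +1wr — FU → AL0|MU1|ME0|BR1|rd0|wr1
(6) want 1×BR +2rd +0wr — RD_PORT → AL0|MU1|ME0|BR1|rd0|wr1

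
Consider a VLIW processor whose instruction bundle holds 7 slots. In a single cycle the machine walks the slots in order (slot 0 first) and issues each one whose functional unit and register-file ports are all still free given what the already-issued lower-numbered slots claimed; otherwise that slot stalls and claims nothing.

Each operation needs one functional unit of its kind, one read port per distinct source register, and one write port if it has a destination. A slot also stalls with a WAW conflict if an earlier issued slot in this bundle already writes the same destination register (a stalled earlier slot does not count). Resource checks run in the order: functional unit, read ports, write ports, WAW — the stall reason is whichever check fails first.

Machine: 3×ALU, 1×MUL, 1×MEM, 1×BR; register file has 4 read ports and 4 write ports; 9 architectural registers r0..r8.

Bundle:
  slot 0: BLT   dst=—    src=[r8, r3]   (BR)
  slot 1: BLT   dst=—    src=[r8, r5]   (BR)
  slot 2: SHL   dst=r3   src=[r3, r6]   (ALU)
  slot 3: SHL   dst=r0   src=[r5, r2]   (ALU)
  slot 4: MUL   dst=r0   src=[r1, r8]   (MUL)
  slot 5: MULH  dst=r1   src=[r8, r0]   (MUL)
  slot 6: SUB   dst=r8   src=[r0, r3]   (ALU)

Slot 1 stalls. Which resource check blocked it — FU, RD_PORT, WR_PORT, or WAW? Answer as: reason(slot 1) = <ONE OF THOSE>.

reason(slot 1) = FU

(0) want 1×BR +2rd +0wr — yes → AL3|MU1|ME1|BR0|rd2|wr4
(1) want 1×BR +2rd +0wr — FU → AL3|MU1|ME1|BR0|rd2|wr4
(2) want 1×ALU +2rd +1wr — yes → AL2|MU1|ME1|BR0|rd0|wr3
(3) want 1×ALU +2rd +1wr — RD_PORT → AL2|MU1|ME1|BR0|rd0|wr3
(4) want 1×MUL +2rd +1wr — RD_PORT → AL2|MU1|ME1|BR0|rd0|wr3
(5) want 1×MUL +2rd +1wr — RD_PORT → AL2|MU1|ME1|BR0|rd0|wr3
(6) want 1×ALU +2rd +1wr — RD_PORT → AL2|MU1|ME1|BR0|rd0|wr3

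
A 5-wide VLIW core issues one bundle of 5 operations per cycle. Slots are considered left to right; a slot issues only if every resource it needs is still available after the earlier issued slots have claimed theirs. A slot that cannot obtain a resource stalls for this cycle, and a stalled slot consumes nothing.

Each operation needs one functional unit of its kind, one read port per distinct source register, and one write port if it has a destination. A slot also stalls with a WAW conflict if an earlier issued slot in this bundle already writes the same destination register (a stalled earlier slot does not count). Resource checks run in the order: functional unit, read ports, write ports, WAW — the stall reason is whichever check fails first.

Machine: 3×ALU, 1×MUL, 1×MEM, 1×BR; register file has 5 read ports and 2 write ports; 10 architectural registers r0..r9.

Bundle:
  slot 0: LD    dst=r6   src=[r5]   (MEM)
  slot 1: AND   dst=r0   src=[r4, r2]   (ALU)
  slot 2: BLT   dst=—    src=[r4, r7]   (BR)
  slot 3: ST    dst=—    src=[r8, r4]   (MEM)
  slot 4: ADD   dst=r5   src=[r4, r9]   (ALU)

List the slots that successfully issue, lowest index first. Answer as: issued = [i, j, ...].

issued = [0, 1, 2]

slot 0 (MEM): ISSUE — free A3,Mu1,Ld0,B1 rp4 wp1
slot 1 (ALU): ISSUE — free A2,Mu1,Ld0,B1 rp2 wp0
slot 2 (BR): ISSUE — free A2,Mu1,Ld0,B0 rp0 wp0
slot 3 (MEM): stall FU — free A2,Mu1,Ld0,B0 rp0 wp0
slot 4 (ALU): stall RD_PORT — free A2,Mu1,Ld0,B0 rp0 wp0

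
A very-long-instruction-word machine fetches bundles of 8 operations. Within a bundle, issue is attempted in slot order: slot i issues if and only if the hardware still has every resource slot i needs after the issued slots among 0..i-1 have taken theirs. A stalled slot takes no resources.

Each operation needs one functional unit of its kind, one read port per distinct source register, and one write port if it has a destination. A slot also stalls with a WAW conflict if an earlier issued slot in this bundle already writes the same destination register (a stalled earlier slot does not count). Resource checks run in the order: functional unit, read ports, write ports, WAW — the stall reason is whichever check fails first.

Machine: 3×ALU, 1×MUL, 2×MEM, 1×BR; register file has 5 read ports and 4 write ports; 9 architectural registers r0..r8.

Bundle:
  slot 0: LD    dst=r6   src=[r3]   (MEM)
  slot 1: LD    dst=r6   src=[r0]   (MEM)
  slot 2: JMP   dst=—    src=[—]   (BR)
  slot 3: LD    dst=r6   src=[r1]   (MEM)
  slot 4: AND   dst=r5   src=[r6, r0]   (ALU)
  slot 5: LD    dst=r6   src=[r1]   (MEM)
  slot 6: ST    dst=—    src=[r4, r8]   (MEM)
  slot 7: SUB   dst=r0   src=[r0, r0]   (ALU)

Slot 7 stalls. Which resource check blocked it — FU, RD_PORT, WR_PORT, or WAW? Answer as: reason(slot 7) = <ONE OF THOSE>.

  0. MEM→r6 ⇒ go  {3A/1Mu/1Ld/1B | 4r 3w}
  1. MEM→r6 ⇒ no(WAW)  {3A/1Mu/1Ld/1B | 4r 3w}
  2. BR ⇒ go  {3A/1Mu/1Ld/0B | 4r 3w}
  3. MEM→r6 ⇒ no(WAW)  {3A/1Mu/1Ld/0B | 4r 3w}
  4. ALU→r5 ⇒ go  {2A/1Mu/1Ld/0B | 2r 2w}
  5. MEM→r6 ⇒ no(WAW)  {2A/1Mu/1Ld/0B | 2r 2w}
  6. MEM ⇒ go  {2A/1Mu/0Ld/0B | 0r 2w}
  7. ALU→r0 ⇒ no(RD_PORT)  {2A/1Mu/0Ld/0B | 0r 2w}

reason(slot 7) = RD_PORT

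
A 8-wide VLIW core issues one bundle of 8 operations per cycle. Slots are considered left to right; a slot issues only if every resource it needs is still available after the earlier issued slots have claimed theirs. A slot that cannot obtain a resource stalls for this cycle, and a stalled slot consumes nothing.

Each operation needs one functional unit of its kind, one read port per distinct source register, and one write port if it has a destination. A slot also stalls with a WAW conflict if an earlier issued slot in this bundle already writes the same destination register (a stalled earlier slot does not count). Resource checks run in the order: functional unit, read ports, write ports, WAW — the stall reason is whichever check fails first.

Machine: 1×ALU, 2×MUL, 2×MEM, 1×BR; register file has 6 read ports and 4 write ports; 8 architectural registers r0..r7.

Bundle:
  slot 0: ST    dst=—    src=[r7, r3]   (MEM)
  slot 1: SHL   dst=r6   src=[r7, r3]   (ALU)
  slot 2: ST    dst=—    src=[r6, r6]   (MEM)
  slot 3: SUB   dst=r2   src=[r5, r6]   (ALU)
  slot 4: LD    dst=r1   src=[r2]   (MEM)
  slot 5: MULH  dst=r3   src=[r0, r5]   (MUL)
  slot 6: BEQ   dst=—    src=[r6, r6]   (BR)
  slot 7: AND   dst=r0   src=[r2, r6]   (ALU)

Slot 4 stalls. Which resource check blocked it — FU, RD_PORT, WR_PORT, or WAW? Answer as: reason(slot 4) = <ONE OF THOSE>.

reason(slot 4) = FU

slot 0 (MEM): ISSUE — free A1,Mu2,Ld1,B1 rp4 wp4
slot 1 (ALU): ISSUE — free A0,Mu2,Ld1,B1 rp2 wp3
slot 2 (MEM): ISSUE — free A0,Mu2,Ld0,B1 rp1 wp3
slot 3 (ALU): stall FU — free A0,Mu2,Ld0,B1 rp1 wp3
slot 4 (MEM): stall FU — free A0,Mu2,Ld0,B1 rp1 wp3
slot 5 (MUL): stall RD_PORT — free A0,Mu2,Ld0,B1 rp1 wp3
slot 6 (BR): ISSUE — free A0,Mu2,Ld0,B0 rp0 wp3
slot 7 (ALU): stall FU — free A0,Mu2,Ld0,B0 rp0 wp3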